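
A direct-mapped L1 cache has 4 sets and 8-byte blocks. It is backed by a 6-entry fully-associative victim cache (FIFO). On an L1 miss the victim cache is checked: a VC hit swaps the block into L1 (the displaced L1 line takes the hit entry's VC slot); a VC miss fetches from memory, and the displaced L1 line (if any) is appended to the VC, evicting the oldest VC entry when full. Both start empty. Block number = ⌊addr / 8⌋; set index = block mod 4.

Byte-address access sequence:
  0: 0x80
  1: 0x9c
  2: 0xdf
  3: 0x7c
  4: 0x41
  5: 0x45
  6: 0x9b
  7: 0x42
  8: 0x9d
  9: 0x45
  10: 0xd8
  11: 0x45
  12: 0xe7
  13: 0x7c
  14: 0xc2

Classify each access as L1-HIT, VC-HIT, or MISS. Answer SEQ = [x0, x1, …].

  [0] addr=0x80 blk=16 s=0: MISS | VC []
  [1] addr=0x9c blk=19 s=3: MISS | VC []
  [2] addr=0xdf blk=27 s=3: MISS | VC [19]
  [3] addr=0x7c blk=15 s=3: MISS | VC [19, 27]
  [4] addr=0x41 blk=8 s=0: MISS | VC [19, 27, 16]
  [5] addr=0x45 blk=8 s=0: L1-HIT | VC [19, 27, 16]
  [6] addr=0x9b blk=19 s=3: VC-HIT | VC [15, 27, 16]
  [7] addr=0x42 blk=8 s=0: L1-HIT | VC [15, 27, 16]
  [8] addr=0x9d blk=19 s=3: L1-HIT | VC [15, 27, 16]
  [9] addr=0x45 blk=8 s=0: L1-HIT | VC [15, 27, 16]
  [10] addr=0xd8 blk=27 s=3: VC-HIT | VC [15, 19, 16]
  [11] addr=0x45 blk=8 s=0: L1-HIT | VC [15, 19, 16]
  [12] addr=0xe7 blk=28 s=0: MISS | VC [15, 19, 16, 8]
  [13] addr=0x7c blk=15 s=3: VC-HIT | VC [27, 19, 16, 8]
  [14] addr=0xc2 blk=24 s=0: MISS | VC [27, 19, 16, 8, 28]

SEQ = [MISS, MISS, MISS, MISS, MISS, L1-HIT, VC-HIT, L1-HIT, L1-HIT, L1-HIT, VC-HIT, L1-HIT, MISS, VC-HIT, MISS]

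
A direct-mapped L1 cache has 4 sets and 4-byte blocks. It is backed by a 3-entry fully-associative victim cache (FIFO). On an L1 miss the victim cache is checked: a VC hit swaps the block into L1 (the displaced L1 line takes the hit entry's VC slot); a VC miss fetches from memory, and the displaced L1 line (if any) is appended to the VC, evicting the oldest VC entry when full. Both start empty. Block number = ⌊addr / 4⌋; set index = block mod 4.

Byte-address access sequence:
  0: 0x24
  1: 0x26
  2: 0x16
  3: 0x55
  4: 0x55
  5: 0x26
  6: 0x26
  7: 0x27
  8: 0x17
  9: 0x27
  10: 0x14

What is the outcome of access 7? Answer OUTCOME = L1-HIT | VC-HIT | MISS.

OUTCOME = L1-HIT

0: 0x24 (blk 9, set 1) → MISS  vc=[]
1: 0x26 (blk 9, set 1) → L1-HIT  vc=[]
2: 0x16 (blk 5, set 1) → MISS  vc=[9]
3: 0x55 (blk 21, set 1) → MISS  vc=[9, 5]
4: 0x55 (blk 21, set 1) → L1-HIT  vc=[9, 5]
5: 0x26 (blk 9, set 1) → VC-HIT  vc=[21, 5]
6: 0x26 (blk 9, set 1) → L1-HIT  vc=[21, 5]
7: 0x27 (blk 9, set 1) → L1-HIT  vc=[21, 5]
8: 0x17 (blk 5, set 1) → VC-HIT  vc=[21, 9]
9: 0x27 (blk 9, set 1) → VC-HIT  vc=[21, 5]
10: 0x14 (blk 5, set 1) → VC-HIT  vc=[21, 9]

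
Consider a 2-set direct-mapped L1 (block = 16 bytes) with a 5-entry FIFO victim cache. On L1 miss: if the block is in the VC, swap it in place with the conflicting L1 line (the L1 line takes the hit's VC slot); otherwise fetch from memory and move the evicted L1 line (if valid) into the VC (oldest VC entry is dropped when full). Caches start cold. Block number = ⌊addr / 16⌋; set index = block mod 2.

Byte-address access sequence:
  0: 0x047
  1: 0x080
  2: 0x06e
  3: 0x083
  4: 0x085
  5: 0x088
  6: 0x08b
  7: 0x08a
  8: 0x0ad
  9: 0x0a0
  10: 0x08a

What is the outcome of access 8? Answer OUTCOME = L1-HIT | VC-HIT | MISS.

OUTCOME = MISS

  [0] addr=0x47 blk=4 s=0: MISS | VC []
  [1] addr=0x80 blk=8 s=0: MISS | VC [4]
  [2] addr=0x6e blk=6 s=0: MISS | VC [4, 8]
  [3] addr=0x83 blk=8 s=0: VC-HIT | VC [4, 6]
  [4] addr=0x85 blk=8 s=0: L1-HIT | VC [4, 6]
  [5] addr=0x88 blk=8 s=0: L1-HIT | VC [4, 6]
  [6] addr=0x8b blk=8 s=0: L1-HIT | VC [4, 6]
  [7] addr=0x8a blk=8 s=0: L1-HIT | VC [4, 6]
  [8] addr=0xad blk=10 s=0: MISS | VC [4, 6, 8]
  [9] addr=0xa0 blk=10 s=0: L1-HIT | VC [4, 6, 8]
  [10] addr=0x8a blk=8 s=0: VC-HIT | VC [4, 6, 10]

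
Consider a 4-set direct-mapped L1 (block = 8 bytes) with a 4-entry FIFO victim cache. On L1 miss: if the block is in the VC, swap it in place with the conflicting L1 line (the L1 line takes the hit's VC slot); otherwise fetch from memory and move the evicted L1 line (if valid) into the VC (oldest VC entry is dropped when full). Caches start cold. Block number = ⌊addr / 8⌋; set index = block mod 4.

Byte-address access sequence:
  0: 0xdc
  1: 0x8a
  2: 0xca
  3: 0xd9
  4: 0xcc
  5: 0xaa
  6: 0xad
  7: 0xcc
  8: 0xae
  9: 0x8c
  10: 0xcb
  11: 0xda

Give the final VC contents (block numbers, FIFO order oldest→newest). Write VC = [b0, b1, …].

  [0] addr=0xdc blk=27 s=3: MISS | VC []
  [1] addr=0x8a blk=17 s=1: MISS | VC []
  [2] addr=0xca blk=25 s=1: MISS | VC [17]
  [3] addr=0xd9 blk=27 s=3: L1-HIT | VC [17]
  [4] addr=0xcc blk=25 s=1: L1-HIT | VC [17]
  [5] addr=0xaa blk=21 s=1: MISS | VC [17, 25]
  [6] addr=0xad blk=21 s=1: L1-HIT | VC [17, 25]
  [7] addr=0xcc blk=25 s=1: VC-HIT | VC [17, 21]
  [8] addr=0xae blk=21 s=1: VC-HIT | VC [17, 25]
  [9] addr=0x8c blk=17 s=1: VC-HIT | VC [21, 25]
  [10] addr=0xcb blk=25 s=1: VC-HIT | VC [21, 17]
  [11] addr=0xda blk=27 s=3: L1-HIT | VC [21, 17]

VC = [21, 17]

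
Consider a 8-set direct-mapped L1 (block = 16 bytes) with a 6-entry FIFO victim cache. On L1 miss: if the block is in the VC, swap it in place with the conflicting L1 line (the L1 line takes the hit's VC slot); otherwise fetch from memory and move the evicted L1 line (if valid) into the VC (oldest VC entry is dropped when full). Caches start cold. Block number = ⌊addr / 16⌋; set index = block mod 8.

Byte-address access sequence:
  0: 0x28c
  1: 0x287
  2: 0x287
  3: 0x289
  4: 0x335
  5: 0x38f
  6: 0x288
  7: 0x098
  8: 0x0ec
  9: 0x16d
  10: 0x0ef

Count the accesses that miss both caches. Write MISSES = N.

MISSES = 6

#0 0x28c→b40/s0 MISS; vc=[]
#1 0x287→b40/s0 L1-HIT; vc=[]
#2 0x287→b40/s0 L1-HIT; vc=[]
#3 0x289→b40/s0 L1-HIT; vc=[]
#4 0x335→b51/s3 MISS; vc=[]
#5 0x38f→b56/s0 MISS; vc=[40]
#6 0x288→b40/s0 VC-HIT; vc=[56]
#7 0x98→b9/s1 MISS; vc=[56]
#8 0xec→b14/s6 MISS; vc=[56]
#9 0x16d→b22/s6 MISS; vc=[56,14]
#10 0xef→b14/s6 VC-HIT; vc=[56,22]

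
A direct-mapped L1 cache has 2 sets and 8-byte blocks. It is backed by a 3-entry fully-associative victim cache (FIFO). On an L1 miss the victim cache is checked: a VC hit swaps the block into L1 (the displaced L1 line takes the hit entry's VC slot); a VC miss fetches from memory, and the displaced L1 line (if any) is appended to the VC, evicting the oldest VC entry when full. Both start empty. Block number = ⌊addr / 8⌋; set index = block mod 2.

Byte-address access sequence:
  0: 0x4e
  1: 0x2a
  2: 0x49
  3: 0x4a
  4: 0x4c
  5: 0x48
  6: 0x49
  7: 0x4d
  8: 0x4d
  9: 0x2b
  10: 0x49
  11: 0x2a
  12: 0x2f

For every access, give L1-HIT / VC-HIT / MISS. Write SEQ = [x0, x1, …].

0: 0x4e (blk 9, set 1) → MISS  vc=[]
1: 0x2a (blk 5, set 1) → MISS  vc=[9]
2: 0x49 (blk 9, set 1) → VC-HIT  vc=[5]
3: 0x4a (blk 9, set 1) → L1-HIT  vc=[5]
4: 0x4c (blk 9, set 1) → L1-HIT  vc=[5]
5: 0x48 (blk 9, set 1) → L1-HIT  vc=[5]
6: 0x49 (blk 9, set 1) → L1-HIT  vc=[5]
7: 0x4d (blk 9, set 1) → L1-HIT  vc=[5]
8: 0x4d (blk 9, set 1) → L1-HIT  vc=[5]
9: 0x2b (blk 5, set 1) → VC-HIT  vc=[9]
10: 0x49 (blk 9, set 1) → VC-HIT  vc=[5]
11: 0x2a (blk 5, set 1) → VC-HIT  vc=[9]
12: 0x2f (blk 5, set 1) → L1-HIT  vc=[9]

SEQ = [MISS, MISS, VC-HIT, L1-HIT, L1-HIT, L1-HIT, L1-HIT, L1-HIT, L1-HIT, VC-HIT, VC-HIT, VC-HIT, L1-HIT]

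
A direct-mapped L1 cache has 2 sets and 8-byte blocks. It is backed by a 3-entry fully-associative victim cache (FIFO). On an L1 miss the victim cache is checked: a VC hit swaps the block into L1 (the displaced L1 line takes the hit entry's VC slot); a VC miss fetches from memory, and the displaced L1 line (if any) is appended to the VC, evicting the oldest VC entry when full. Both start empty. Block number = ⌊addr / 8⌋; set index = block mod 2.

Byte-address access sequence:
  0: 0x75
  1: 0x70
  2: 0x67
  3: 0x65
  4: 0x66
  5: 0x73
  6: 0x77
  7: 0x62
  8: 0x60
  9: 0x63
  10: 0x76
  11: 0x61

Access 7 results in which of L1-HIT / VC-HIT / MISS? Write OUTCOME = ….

#0 0x75→b14/s0 MISS; vc=[]
#1 0x70→b14/s0 L1-HIT; vc=[]
#2 0x67→b12/s0 MISS; vc=[14]
#3 0x65→b12/s0 L1-HIT; vc=[14]
#4 0x66→b12/s0 L1-HIT; vc=[14]
#5 0x73→b14/s0 VC-HIT; vc=[12]
#6 0x77→b14/s0 L1-HIT; vc=[12]
#7 0x62→b12/s0 VC-HIT; vc=[14]
#8 0x60→b12/s0 L1-HIT; vc=[14]
#9 0x63→b12/s0 L1-HIT; vc=[14]
#10 0x76→b14/s0 VC-HIT; vc=[12]
#11 0x61→b12/s0 VC-HIT; vc=[14]

OUTCOME = VC-HIT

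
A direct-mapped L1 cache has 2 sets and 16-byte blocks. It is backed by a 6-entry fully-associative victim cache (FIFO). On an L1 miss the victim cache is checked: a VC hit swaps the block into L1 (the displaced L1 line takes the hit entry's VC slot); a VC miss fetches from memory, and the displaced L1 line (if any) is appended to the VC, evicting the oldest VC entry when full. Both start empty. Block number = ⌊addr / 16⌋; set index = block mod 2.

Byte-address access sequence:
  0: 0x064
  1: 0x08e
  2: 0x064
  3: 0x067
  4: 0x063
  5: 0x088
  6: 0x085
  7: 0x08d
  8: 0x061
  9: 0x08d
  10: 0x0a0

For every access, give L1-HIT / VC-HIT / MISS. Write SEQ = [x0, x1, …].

SEQ = [MISS, MISS, VC-HIT, L1-HIT, L1-HIT, VC-HIT, L1-HIT, L1-HIT, VC-HIT, VC-HIT, MISS]

0: 0x64 (blk 6, set 0) → MISS  vc=[]
1: 0x8e (blk 8, set 0) → MISS  vc=[6]
2: 0x64 (blk 6, set 0) → VC-HIT  vc=[8]
3: 0x67 (blk 6, set 0) → L1-HIT  vc=[8]
4: 0x63 (blk 6, set 0) → L1-HIT  vc=[8]
5: 0x88 (blk 8, set 0) → VC-HIT  vc=[6]
6: 0x85 (blk 8, set 0) → L1-HIT  vc=[6]
7: 0x8d (blk 8, set 0) → L1-HIT  vc=[6]
8: 0x61 (blk 6, set 0) → VC-HIT  vc=[8]
9: 0x8d (blk 8, set 0) → VC-HIT  vc=[6]
10: 0xa0 (blk 10, set 0) → MISS  vc=[6, 8]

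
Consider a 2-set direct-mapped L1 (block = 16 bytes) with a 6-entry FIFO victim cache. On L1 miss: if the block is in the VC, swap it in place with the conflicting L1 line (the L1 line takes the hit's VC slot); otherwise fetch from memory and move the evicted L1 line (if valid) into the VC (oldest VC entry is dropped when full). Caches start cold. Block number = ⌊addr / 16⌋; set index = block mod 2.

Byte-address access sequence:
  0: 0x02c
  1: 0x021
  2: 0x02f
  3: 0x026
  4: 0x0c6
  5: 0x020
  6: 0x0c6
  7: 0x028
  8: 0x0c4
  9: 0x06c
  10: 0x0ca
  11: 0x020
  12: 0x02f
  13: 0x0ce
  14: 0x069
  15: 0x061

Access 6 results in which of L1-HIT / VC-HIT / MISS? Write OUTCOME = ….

OUTCOME = VC-HIT

0: 0x2c (blk 2, set 0) → MISS  vc=[]
1: 0x21 (blk 2, set 0) → L1-HIT  vc=[]
2: 0x2f (blk 2, set 0) → L1-HIT  vc=[]
3: 0x26 (blk 2, set 0) → L1-HIT  vc=[]
4: 0xc6 (blk 12, set 0) → MISS  vc=[2]
5: 0x20 (blk 2, set 0) → VC-HIT  vc=[12]
6: 0xc6 (blk 12, set 0) → VC-HIT  vc=[2]
7: 0x28 (blk 2, set 0) → VC-HIT  vc=[12]
8: 0xc4 (blk 12, set 0) → VC-HIT  vc=[2]
9: 0x6c (blk 6, set 0) → MISS  vc=[2, 12]
10: 0xca (blk 12, set 0) → VC-HIT  vc=[2, 6]
11: 0x20 (blk 2, set 0) → VC-HIT  vc=[12, 6]
12: 0x2f (blk 2, set 0) → L1-HIT  vc=[12, 6]
13: 0xce (blk 12, set 0) → VC-HIT  vc=[2, 6]
14: 0x69 (blk 6, set 0) → VC-HIT  vc=[2, 12]
15: 0x61 (blk 6, set 0) → L1-HIT  vc=[2, 12]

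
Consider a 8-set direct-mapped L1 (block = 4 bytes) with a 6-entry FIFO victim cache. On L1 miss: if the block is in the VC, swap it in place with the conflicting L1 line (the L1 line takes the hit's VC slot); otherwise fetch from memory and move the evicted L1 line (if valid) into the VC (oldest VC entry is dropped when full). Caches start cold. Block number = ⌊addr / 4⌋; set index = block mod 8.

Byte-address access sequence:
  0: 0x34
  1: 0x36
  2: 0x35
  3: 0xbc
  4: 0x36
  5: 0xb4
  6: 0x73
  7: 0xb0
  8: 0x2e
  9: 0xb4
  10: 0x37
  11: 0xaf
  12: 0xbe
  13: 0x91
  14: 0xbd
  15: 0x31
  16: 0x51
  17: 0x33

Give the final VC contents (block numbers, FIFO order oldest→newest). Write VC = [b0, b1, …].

VC = [45, 28, 11, 44, 36, 20]

#0 0x34→b13/s5 MISS; vc=[]
#1 0x36→b13/s5 L1-HIT; vc=[]
#2 0x35→b13/s5 L1-HIT; vc=[]
#3 0xbc→b47/s7 MISS; vc=[]
#4 0x36→b13/s5 L1-HIT; vc=[]
#5 0xb4→b45/s5 MISS; vc=[13]
#6 0x73→b28/s4 MISS; vc=[13]
#7 0xb0→b44/s4 MISS; vc=[13,28]
#8 0x2e→b11/s3 MISS; vc=[13,28]
#9 0xb4→b45/s5 L1-HIT; vc=[13,28]
#10 0x37→b13/s5 VC-HIT; vc=[45,28]
#11 0xaf→b43/s3 MISS; vc=[45,28,11]
#12 0xbe→b47/s7 L1-HIT; vc=[45,28,11]
#13 0x91→b36/s4 MISS; vc=[45,28,11,44]
#14 0xbd→b47/s7 L1-HIT; vc=[45,28,11,44]
#15 0x31→b12/s4 MISS; vc=[45,28,11,44,36]
#16 0x51→b20/s4 MISS; vc=[45,28,11,44,36,12]
#17 0x33→b12/s4 VC-HIT; vc=[45,28,11,44,36,20]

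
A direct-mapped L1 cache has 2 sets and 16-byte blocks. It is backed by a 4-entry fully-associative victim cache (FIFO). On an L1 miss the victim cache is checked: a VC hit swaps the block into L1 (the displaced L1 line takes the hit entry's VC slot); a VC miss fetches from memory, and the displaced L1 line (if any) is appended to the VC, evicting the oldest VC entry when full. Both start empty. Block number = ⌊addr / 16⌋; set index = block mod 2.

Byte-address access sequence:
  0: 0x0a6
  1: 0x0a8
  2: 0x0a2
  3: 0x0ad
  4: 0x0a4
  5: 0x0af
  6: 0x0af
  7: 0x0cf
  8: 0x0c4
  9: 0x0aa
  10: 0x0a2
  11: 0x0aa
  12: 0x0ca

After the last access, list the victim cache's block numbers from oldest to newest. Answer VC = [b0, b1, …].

VC = [10]

  [0] addr=0xa6 blk=10 s=0: MISS | VC []
  [1] addr=0xa8 blk=10 s=0: L1-HIT | VC []
  [2] addr=0xa2 blk=10 s=0: L1-HIT | VC []
  [3] addr=0xad blk=10 s=0: L1-HIT | VC []
  [4] addr=0xa4 blk=10 s=0: L1-HIT | VC []
  [5] addr=0xaf blk=10 s=0: L1-HIT | VC []
  [6] addr=0xaf blk=10 s=0: L1-HIT | VC []
  [7] addr=0xcf blk=12 s=0: MISS | VC [10]
  [8] addr=0xc4 blk=12 s=0: L1-HIT | VC [10]
  [9] addr=0xaa blk=10 s=0: VC-HIT | VC [12]
  [10] addr=0xa2 blk=10 s=0: L1-HIT | VC [12]
  [11] addr=0xaa blk=10 s=0: L1-HIT | VC [12]
  [12] addr=0xca blk=12 s=0: VC-HIT | VC [10]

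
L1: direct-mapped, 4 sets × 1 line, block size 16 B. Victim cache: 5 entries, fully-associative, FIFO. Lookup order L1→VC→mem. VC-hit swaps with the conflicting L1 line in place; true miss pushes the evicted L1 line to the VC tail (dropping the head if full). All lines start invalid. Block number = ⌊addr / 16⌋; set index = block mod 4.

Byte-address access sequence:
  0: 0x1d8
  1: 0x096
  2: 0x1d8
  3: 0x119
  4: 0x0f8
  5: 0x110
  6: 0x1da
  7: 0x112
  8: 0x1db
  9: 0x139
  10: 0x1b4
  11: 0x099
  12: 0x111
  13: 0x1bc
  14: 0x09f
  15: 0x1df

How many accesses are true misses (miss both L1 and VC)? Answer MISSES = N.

#0 0x1d8→b29/s1 MISS; vc=[]
#1 0x96→b9/s1 MISS; vc=[29]
#2 0x1d8→b29/s1 VC-HIT; vc=[9]
#3 0x119→b17/s1 MISS; vc=[9,29]
#4 0xf8→b15/s3 MISS; vc=[9,29]
#5 0x110→b17/s1 L1-HIT; vc=[9,29]
#6 0x1da→b29/s1 VC-HIT; vc=[9,17]
#7 0x112→b17/s1 VC-HIT; vc=[9,29]
#8 0x1db→b29/s1 VC-HIT; vc=[9,17]
#9 0x139→b19/s3 MISS; vc=[9,17,15]
#10 0x1b4→b27/s3 MISS; vc=[9,17,15,19]
#11 0x99→b9/s1 VC-HIT; vc=[29,17,15,19]
#12 0x111→b17/s1 VC-HIT; vc=[29,9,15,19]
#13 0x1bc→b27/s3 L1-HIT; vc=[29,9,15,19]
#14 0x9f→b9/s1 VC-HIT; vc=[29,17,15,19]
#15 0x1df→b29/s1 VC-HIT; vc=[9,17,15,19]

MISSES = 6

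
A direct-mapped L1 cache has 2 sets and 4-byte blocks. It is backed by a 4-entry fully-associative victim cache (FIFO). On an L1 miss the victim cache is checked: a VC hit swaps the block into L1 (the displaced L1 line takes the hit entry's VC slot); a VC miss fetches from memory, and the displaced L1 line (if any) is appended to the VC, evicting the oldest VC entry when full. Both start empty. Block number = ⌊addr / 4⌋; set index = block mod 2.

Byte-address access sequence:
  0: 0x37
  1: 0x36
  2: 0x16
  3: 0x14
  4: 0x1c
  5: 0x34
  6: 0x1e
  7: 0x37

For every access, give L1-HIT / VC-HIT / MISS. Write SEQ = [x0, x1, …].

  [0] addr=0x37 blk=13 s=1: MISS | VC []
  [1] addr=0x36 blk=13 s=1: L1-HIT | VC []
  [2] addr=0x16 blk=5 s=1: MISS | VC [13]
  [3] addr=0x14 blk=5 s=1: L1-HIT | VC [13]
  [4] addr=0x1c blk=7 s=1: MISS | VC [13, 5]
  [5] addr=0x34 blk=13 s=1: VC-HIT | VC [7, 5]
  [6] addr=0x1e blk=7 s=1: VC-HIT | VC [13, 5]
  [7] addr=0x37 blk=13 s=1: VC-HIT | VC [7, 5]

SEQ = [MISS, L1-HIT, MISS, L1-HIT, MISS, VC-HIT, VC-HIT, VC-HIT]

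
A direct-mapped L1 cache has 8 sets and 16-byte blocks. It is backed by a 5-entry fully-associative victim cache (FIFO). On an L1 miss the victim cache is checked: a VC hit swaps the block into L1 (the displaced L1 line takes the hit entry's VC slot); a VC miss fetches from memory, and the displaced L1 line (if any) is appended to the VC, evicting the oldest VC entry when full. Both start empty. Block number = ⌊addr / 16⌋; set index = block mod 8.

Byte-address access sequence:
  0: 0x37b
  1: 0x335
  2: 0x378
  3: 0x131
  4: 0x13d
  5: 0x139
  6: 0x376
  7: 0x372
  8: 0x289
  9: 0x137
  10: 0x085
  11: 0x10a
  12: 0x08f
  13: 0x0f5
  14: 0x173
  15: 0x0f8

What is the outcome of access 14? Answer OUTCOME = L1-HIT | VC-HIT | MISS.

#0 0x37b→b55/s7 MISS; vc=[]
#1 0x335→b51/s3 MISS; vc=[]
#2 0x378→b55/s7 L1-HIT; vc=[]
#3 0x131→b19/s3 MISS; vc=[51]
#4 0x13d→b19/s3 L1-HIT; vc=[51]
#5 0x139→b19/s3 L1-HIT; vc=[51]
#6 0x376→b55/s7 L1-HIT; vc=[51]
#7 0x372→b55/s7 L1-HIT; vc=[51]
#8 0x289→b40/s0 MISS; vc=[51]
#9 0x137→b19/s3 L1-HIT; vc=[51]
#10 0x85→b8/s0 MISS; vc=[51,40]
#11 0x10a→b16/s0 MISS; vc=[51,40,8]
#12 0x8f→b8/s0 VC-HIT; vc=[51,40,16]
#13 0xf5→b15/s7 MISS; vc=[51,40,16,55]
#14 0x173→b23/s7 MISS; vc=[51,40,16,55,15]
#15 0xf8→b15/s7 VC-HIT; vc=[51,40,16,55,23]

OUTCOME = MISS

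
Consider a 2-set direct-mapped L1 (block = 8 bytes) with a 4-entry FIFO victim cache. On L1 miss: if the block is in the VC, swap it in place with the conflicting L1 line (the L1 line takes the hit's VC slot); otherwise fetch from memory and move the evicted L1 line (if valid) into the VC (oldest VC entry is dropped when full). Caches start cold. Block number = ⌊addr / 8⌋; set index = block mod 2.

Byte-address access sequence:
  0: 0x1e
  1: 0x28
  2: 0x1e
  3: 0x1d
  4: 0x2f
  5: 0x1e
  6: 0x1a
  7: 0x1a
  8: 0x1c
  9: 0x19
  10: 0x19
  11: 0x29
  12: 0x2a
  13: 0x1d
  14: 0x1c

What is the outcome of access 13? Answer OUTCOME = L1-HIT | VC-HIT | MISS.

OUTCOME = VC-HIT

0: 0x1e (blk 3, set 1) → MISS  vc=[]
1: 0x28 (blk 5, set 1) → MISS  vc=[3]
2: 0x1e (blk 3, set 1) → VC-HIT  vc=[5]
3: 0x1d (blk 3, set 1) → L1-HIT  vc=[5]
4: 0x2f (blk 5, set 1) → VC-HIT  vc=[3]
5: 0x1e (blk 3, set 1) → VC-HIT  vc=[5]
6: 0x1a (blk 3, set 1) → L1-HIT  vc=[5]
7: 0x1a (blk 3, set 1) → L1-HIT  vc=[5]
8: 0x1c (blk 3, set 1) → L1-HIT  vc=[5]
9: 0x19 (blk 3, set 1) → L1-HIT  vc=[5]
10: 0x19 (blk 3, set 1) → L1-HIT  vc=[5]
11: 0x29 (blk 5, set 1) → VC-HIT  vc=[3]
12: 0x2a (blk 5, set 1) → L1-HIT  vc=[3]
13: 0x1d (blk 3, set 1) → VC-HIT  vc=[5]
14: 0x1c (blk 3, set 1) → L1-HIT  vc=[5]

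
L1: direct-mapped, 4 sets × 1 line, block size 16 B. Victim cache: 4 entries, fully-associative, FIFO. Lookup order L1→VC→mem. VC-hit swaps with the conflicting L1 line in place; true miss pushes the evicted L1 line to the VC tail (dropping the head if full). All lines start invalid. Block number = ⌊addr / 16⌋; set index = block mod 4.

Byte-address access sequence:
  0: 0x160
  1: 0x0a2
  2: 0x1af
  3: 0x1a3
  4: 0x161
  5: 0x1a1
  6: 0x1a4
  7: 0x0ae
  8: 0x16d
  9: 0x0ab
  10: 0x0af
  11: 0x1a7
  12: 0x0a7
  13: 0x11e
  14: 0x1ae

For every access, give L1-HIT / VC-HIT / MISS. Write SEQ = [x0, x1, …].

SEQ = [MISS, MISS, MISS, L1-HIT, VC-HIT, VC-HIT, L1-HIT, VC-HIT, VC-HIT, VC-HIT, L1-HIT, VC-HIT, VC-HIT, MISS, VC-HIT]

#0 0x160→b22/s2 MISS; vc=[]
#1 0xa2→b10/s2 MISS; vc=[22]
#2 0x1af→b26/s2 MISS; vc=[22,10]
#3 0x1a3→b26/s2 L1-HIT; vc=[22,10]
#4 0x161→b22/s2 VC-HIT; vc=[26,10]
#5 0x1a1→b26/s2 VC-HIT; vc=[22,10]
#6 0x1a4→b26/s2 L1-HIT; vc=[22,10]
#7 0xae→b10/s2 VC-HIT; vc=[22,26]
#8 0x16d→b22/s2 VC-HIT; vc=[10,26]
#9 0xab→b10/s2 VC-HIT; vc=[22,26]
#10 0xaf→b10/s2 L1-HIT; vc=[22,26]
#11 0x1a7→b26/s2 VC-HIT; vc=[22,10]
#12 0xa7→b10/s2 VC-HIT; vc=[22,26]
#13 0x11e→b17/s1 MISS; vc=[22,26]
#14 0x1ae→b26/s2 VC-HIT; vc=[22,10]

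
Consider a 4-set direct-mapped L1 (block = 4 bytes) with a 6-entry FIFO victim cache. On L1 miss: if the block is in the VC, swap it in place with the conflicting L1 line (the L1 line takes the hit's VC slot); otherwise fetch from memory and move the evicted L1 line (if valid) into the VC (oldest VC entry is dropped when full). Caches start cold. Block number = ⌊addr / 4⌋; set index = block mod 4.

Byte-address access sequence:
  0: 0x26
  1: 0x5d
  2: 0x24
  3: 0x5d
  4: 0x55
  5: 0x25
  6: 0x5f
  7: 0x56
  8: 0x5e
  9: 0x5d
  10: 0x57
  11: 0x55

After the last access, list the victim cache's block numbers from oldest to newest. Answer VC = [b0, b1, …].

VC = [9]

  [0] addr=0x26 blk=9 s=1: MISS | VC []
  [1] addr=0x5d blk=23 s=3: MISS | VC []
  [2] addr=0x24 blk=9 s=1: L1-HIT | VC []
  [3] addr=0x5d blk=23 s=3: L1-HIT | VC []
  [4] addr=0x55 blk=21 s=1: MISS | VC [9]
  [5] addr=0x25 blk=9 s=1: VC-HIT | VC [21]
  [6] addr=0x5f blk=23 s=3: L1-HIT | VC [21]
  [7] addr=0x56 blk=21 s=1: VC-HIT | VC [9]
  [8] addr=0x5e blk=23 s=3: L1-HIT | VC [9]
  [9] addr=0x5d blk=23 s=3: L1-HIT | VC [9]
  [10] addr=0x57 blk=21 s=1: L1-HIT | VC [9]
  [11] addr=0x55 blk=21 s=1: L1-HIT | VC [9]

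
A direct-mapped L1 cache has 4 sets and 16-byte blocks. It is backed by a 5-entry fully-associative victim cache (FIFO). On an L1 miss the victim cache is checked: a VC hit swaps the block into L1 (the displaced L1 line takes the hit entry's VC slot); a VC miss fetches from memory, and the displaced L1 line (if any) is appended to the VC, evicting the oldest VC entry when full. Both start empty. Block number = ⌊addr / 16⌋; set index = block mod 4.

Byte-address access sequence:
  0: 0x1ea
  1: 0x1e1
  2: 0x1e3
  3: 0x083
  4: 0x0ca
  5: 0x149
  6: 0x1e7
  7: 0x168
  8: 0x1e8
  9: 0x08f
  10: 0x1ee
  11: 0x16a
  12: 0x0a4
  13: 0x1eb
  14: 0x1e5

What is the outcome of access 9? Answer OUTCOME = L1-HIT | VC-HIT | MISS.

OUTCOME = VC-HIT

  [0] addr=0x1ea blk=30 s=2: MISS | VC []
  [1] addr=0x1e1 blk=30 s=2: L1-HIT | VC []
  [2] addr=0x1e3 blk=30 s=2: L1-HIT | VC []
  [3] addr=0x83 blk=8 s=0: MISS | VC []
  [4] addr=0xca blk=12 s=0: MISS | VC [8]
  [5] addr=0x149 blk=20 s=0: MISS | VC [8, 12]
  [6] addr=0x1e7 blk=30 s=2: L1-HIT | VC [8, 12]
  [7] addr=0x168 blk=22 s=2: MISS | VC [8, 12, 30]
  [8] addr=0x1e8 blk=30 s=2: VC-HIT | VC [8, 12, 22]
  [9] addr=0x8f blk=8 s=0: VC-HIT | VC [20, 12, 22]
  [10] addr=0x1ee blk=30 s=2: L1-HIT | VC [20, 12, 22]
  [11] addr=0x16a blk=22 s=2: VC-HIT | VC [20, 12, 30]
  [12] addr=0xa4 blk=10 s=2: MISS | VC [20, 12, 30, 22]
  [13] addr=0x1eb blk=30 s=2: VC-HIT | VC [20, 12, 10, 22]
  [14] addr=0x1e5 blk=30 s=2: L1-HIT | VC [20, 12, 10, 22]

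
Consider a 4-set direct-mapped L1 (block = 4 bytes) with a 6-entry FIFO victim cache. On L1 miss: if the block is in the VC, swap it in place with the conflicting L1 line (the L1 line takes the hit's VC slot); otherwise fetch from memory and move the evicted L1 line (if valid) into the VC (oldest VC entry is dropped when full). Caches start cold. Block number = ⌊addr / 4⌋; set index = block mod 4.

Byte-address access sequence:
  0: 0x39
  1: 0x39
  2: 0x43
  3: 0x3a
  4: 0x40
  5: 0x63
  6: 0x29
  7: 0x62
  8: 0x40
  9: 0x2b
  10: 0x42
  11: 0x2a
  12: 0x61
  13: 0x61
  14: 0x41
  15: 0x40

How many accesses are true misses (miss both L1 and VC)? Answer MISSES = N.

#0 0x39→b14/s2 MISS; vc=[]
#1 0x39→b14/s2 L1-HIT; vc=[]
#2 0x43→b16/s0 MISS; vc=[]
#3 0x3a→b14/s2 L1-HIT; vc=[]
#4 0x40→b16/s0 L1-HIT; vc=[]
#5 0x63→b24/s0 MISS; vc=[16]
#6 0x29→b10/s2 MISS; vc=[16,14]
#7 0x62→b24/s0 L1-HIT; vc=[16,14]
#8 0x40→b16/s0 VC-HIT; vc=[24,14]
#9 0x2b→b10/s2 L1-HIT; vc=[24,14]
#10 0x42→b16/s0 L1-HIT; vc=[24,14]
#11 0x2a→b10/s2 L1-HIT; vc=[24,14]
#12 0x61→b24/s0 VC-HIT; vc=[16,14]
#13 0x61→b24/s0 L1-HIT; vc=[16,14]
#14 0x41→b16/s0 VC-HIT; vc=[24,14]
#15 0x40→b16/s0 L1-HIT; vc=[24,14]

MISSES = 4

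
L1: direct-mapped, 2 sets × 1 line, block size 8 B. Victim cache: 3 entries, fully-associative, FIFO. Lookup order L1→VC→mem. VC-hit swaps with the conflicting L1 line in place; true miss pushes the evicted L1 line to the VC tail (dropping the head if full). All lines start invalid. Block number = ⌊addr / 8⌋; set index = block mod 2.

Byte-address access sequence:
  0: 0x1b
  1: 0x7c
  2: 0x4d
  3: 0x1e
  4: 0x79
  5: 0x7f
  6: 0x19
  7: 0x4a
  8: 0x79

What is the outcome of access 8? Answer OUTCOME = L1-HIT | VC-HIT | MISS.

#0 0x1b→b3/s1 MISS; vc=[]
#1 0x7c→b15/s1 MISS; vc=[3]
#2 0x4d→b9/s1 MISS; vc=[3,15]
#3 0x1e→b3/s1 VC-HIT; vc=[9,15]
#4 0x79→b15/s1 VC-HIT; vc=[9,3]
#5 0x7f→b15/s1 L1-HIT; vc=[9,3]
#6 0x19→b3/s1 VC-HIT; vc=[9,15]
#7 0x4a→b9/s1 VC-HIT; vc=[3,15]
#8 0x79→b15/s1 VC-HIT; vc=[3,9]

OUTCOME = VC-HIT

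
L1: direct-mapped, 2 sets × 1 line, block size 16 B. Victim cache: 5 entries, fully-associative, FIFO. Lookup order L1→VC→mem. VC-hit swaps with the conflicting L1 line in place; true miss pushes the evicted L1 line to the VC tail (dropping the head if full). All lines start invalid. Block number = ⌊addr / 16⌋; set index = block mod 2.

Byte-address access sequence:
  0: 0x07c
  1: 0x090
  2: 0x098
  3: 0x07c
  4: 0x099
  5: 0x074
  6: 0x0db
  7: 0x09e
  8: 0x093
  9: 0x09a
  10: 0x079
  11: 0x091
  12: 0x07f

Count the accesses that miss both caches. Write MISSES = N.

MISSES = 3

#0 0x7c→b7/s1 MISS; vc=[]
#1 0x90→b9/s1 MISS; vc=[7]
#2 0x98→b9/s1 L1-HIT; vc=[7]
#3 0x7c→b7/s1 VC-HIT; vc=[9]
#4 0x99→b9/s1 VC-HIT; vc=[7]
#5 0x74→b7/s1 VC-HIT; vc=[9]
#6 0xdb→b13/s1 MISS; vc=[9,7]
#7 0x9e→b9/s1 VC-HIT; vc=[13,7]
#8 0x93→b9/s1 L1-HIT; vc=[13,7]
#9 0x9a→b9/s1 L1-HIT; vc=[13,7]
#10 0x79→b7/s1 VC-HIT; vc=[13,9]
#11 0x91→b9/s1 VC-HIT; vc=[13,7]
#12 0x7f→b7/s1 VC-HIT; vc=[13,9]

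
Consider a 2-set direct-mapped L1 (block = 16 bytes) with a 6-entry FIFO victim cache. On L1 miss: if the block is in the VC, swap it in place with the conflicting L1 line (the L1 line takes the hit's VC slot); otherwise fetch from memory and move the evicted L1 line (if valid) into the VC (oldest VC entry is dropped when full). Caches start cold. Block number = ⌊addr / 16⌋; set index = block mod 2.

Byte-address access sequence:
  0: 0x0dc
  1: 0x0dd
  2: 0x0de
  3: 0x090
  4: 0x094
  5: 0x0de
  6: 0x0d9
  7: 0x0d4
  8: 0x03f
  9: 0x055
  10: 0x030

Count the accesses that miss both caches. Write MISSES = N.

0: 0xdc (blk 13, set 1) → MISS  vc=[]
1: 0xdd (blk 13, set 1) → L1-HIT  vc=[]
2: 0xde (blk 13, set 1) → L1-HIT  vc=[]
3: 0x90 (blk 9, set 1) → MISS  vc=[13]
4: 0x94 (blk 9, set 1) → L1-HIT  vc=[13]
5: 0xde (blk 13, set 1) → VC-HIT  vc=[9]
6: 0xd9 (blk 13, set 1) → L1-HIT  vc=[9]
7: 0xd4 (blk 13, set 1) → L1-HIT  vc=[9]
8: 0x3f (blk 3, set 1) → MISS  vc=[9, 13]
9: 0x55 (blk 5, set 1) → MISS  vc=[9, 13, 3]
10: 0x30 (blk 3, set 1) → VC-HIT  vc=[9, 13, 5]

MISSES = 4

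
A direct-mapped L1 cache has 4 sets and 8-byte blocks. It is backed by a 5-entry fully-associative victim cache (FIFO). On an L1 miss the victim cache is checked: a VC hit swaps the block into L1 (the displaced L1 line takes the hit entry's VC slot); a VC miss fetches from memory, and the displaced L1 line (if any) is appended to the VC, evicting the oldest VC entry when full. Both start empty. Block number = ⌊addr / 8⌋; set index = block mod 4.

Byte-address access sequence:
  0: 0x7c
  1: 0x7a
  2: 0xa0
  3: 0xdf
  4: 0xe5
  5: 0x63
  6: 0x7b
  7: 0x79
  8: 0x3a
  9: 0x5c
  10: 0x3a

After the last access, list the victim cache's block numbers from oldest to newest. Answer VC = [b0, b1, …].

VC = [27, 20, 28, 15, 11]

0: 0x7c (blk 15, set 3) → MISS  vc=[]
1: 0x7a (blk 15, set 3) → L1-HIT  vc=[]
2: 0xa0 (blk 20, set 0) → MISS  vc=[]
3: 0xdf (blk 27, set 3) → MISS  vc=[15]
4: 0xe5 (blk 28, set 0) → MISS  vc=[15, 20]
5: 0x63 (blk 12, set 0) → MISS  vc=[15, 20, 28]
6: 0x7b (blk 15, set 3) → VC-HIT  vc=[27, 20, 28]
7: 0x79 (blk 15, set 3) → L1-HIT  vc=[27, 20, 28]
8: 0x3a (blk 7, set 3) → MISS  vc=[27, 20, 28, 15]
9: 0x5c (blk 11, set 3) → MISS  vc=[27, 20, 28, 15, 7]
10: 0x3a (blk 7, set 3) → VC-HIT  vc=[27, 20, 28, 15, 11]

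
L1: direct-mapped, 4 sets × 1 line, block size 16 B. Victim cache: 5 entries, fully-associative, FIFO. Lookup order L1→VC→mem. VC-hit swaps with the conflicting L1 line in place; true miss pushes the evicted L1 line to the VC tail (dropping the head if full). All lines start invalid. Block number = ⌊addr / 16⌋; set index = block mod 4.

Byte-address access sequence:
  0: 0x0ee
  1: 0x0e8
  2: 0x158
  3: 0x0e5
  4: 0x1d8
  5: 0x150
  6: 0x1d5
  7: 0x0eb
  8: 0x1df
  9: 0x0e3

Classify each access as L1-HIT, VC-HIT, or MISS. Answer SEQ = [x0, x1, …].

SEQ = [MISS, L1-HIT, MISS, L1-HIT, MISS, VC-HIT, VC-HIT, L1-HIT, L1-HIT, L1-HIT]

#0 0xee→b14/s2 MISS; vc=[]
#1 0xe8→b14/s2 L1-HIT; vc=[]
#2 0x158→b21/s1 MISS; vc=[]
#3 0xe5→b14/s2 L1-HIT; vc=[]
#4 0x1d8→b29/s1 MISS; vc=[21]
#5 0x150→b21/s1 VC-HIT; vc=[29]
#6 0x1d5→b29/s1 VC-HIT; vc=[21]
#7 0xeb→b14/s2 L1-HIT; vc=[21]
#8 0x1df→b29/s1 L1-HIT; vc=[21]
#9 0xe3→b14/s2 L1-HIT; vc=[21]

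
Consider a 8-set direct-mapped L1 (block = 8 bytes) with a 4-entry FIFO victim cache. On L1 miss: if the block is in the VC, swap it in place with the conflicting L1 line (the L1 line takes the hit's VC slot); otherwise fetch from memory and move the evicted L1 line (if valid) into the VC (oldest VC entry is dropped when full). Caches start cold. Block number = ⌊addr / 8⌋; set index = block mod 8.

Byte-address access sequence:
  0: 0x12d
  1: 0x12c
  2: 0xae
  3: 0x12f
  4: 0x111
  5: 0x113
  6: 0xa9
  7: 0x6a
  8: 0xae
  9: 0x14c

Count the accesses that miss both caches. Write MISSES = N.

  [0] addr=0x12d blk=37 s=5: MISS | VC []
  [1] addr=0x12c blk=37 s=5: L1-HIT | VC []
  [2] addr=0xae blk=21 s=5: MISS | VC [37]
  [3] addr=0x12f blk=37 s=5: VC-HIT | VC [21]
  [4] addr=0x111 blk=34 s=2: MISS | VC [21]
  [5] addr=0x113 blk=34 s=2: L1-HIT | VC [21]
  [6] addr=0xa9 blk=21 s=5: VC-HIT | VC [37]
  [7] addr=0x6a blk=13 s=5: MISS | VC [37, 21]
  [8] addr=0xae blk=21 s=5: VC-HIT | VC [37, 13]
  [9] addr=0x14c blk=41 s=1: MISS | VC [37, 13]

MISSES = 5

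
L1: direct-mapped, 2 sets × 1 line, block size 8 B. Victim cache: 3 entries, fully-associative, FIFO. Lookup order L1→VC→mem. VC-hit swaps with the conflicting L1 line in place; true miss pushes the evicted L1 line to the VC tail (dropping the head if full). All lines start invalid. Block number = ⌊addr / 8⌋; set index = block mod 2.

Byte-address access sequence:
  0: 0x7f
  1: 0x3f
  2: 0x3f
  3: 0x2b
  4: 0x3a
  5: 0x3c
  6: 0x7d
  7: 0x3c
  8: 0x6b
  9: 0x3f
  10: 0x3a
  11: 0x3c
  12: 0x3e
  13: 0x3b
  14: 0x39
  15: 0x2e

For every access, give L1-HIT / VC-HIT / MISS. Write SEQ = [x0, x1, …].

SEQ = [MISS, MISS, L1-HIT, MISS, VC-HIT, L1-HIT, VC-HIT, VC-HIT, MISS, VC-HIT, L1-HIT, L1-HIT, L1-HIT, L1-HIT, L1-HIT, VC-HIT]

#0 0x7f→b15/s1 MISS; vc=[]
#1 0x3f→b7/s1 MISS; vc=[15]
#2 0x3f→b7/s1 L1-HIT; vc=[15]
#3 0x2b→b5/s1 MISS; vc=[15,7]
#4 0x3a→b7/s1 VC-HIT; vc=[15,5]
#5 0x3c→b7/s1 L1-HIT; vc=[15,5]
#6 0x7d→b15/s1 VC-HIT; vc=[7,5]
#7 0x3c→b7/s1 VC-HIT; vc=[15,5]
#8 0x6b→b13/s1 MISS; vc=[15,5,7]
#9 0x3f→b7/s1 VC-HIT; vc=[15,5,13]
#10 0x3a→b7/s1 L1-HIT; vc=[15,5,13]
#11 0x3c→b7/s1 L1-HIT; vc=[15,5,13]
#12 0x3e→b7/s1 L1-HIT; vc=[15,5,13]
#13 0x3b→b7/s1 L1-HIT; vc=[15,5,13]
#14 0x39→b7/s1 L1-HIT; vc=[15,5,13]
#15 0x2e→b5/s1 VC-HIT; vc=[15,7,13]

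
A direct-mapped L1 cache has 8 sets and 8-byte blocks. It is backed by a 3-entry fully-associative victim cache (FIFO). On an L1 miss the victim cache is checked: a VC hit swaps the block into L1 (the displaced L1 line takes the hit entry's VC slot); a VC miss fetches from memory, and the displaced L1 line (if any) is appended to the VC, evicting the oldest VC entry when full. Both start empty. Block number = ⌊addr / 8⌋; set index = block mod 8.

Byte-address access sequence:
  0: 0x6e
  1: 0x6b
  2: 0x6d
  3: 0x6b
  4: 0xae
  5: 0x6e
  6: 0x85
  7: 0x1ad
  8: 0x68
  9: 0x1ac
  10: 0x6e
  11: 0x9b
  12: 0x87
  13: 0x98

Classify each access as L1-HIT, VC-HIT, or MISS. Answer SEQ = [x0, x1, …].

SEQ = [MISS, L1-HIT, L1-HIT, L1-HIT, MISS, VC-HIT, MISS, MISS, VC-HIT, VC-HIT, VC-HIT, MISS, L1-HIT, L1-HIT]

#0 0x6e→b13/s5 MISS; vc=[]
#1 0x6b→b13/s5 L1-HIT; vc=[]
#2 0x6d→b13/s5 L1-HIT; vc=[]
#3 0x6b→b13/s5 L1-HIT; vc=[]
#4 0xae→b21/s5 MISS; vc=[13]
#5 0x6e→b13/s5 VC-HIT; vc=[21]
#6 0x85→b16/s0 MISS; vc=[21]
#7 0x1ad→b53/s5 MISS; vc=[21,13]
#8 0x68→b13/s5 VC-HIT; vc=[21,53]
#9 0x1ac→b53/s5 VC-HIT; vc=[21,13]
#10 0x6e→b13/s5 VC-HIT; vc=[21,53]
#11 0x9b→b19/s3 MISS; vc=[21,53]
#12 0x87→b16/s0 L1-HIT; vc=[21,53]
#13 0x98→b19/s3 L1-HIT; vc=[21,53]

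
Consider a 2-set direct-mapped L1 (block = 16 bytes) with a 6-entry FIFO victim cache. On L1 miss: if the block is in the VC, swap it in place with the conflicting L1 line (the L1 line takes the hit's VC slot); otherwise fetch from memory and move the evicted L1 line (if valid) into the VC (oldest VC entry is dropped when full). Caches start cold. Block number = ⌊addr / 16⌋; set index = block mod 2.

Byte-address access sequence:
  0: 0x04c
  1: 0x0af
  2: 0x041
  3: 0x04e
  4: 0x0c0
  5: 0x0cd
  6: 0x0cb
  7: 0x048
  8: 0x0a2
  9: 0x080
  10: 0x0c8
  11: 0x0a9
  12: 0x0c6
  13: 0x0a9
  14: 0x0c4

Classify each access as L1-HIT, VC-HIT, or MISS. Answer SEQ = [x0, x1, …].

#0 0x4c→b4/s0 MISS; vc=[]
#1 0xaf→b10/s0 MISS; vc=[4]
#2 0x41→b4/s0 VC-HIT; vc=[10]
#3 0x4e→b4/s0 L1-HIT; vc=[10]
#4 0xc0→b12/s0 MISS; vc=[10,4]
#5 0xcd→b12/s0 L1-HIT; vc=[10,4]
#6 0xcb→b12/s0 L1-HIT; vc=[10,4]
#7 0x48→b4/s0 VC-HIT; vc=[10,12]
#8 0xa2→b10/s0 VC-HIT; vc=[4,12]
#9 0x80→b8/s0 MISS; vc=[4,12,10]
#10 0xc8→b12/s0 VC-HIT; vc=[4,8,10]
#11 0xa9→b10/s0 VC-HIT; vc=[4,8,12]
#12 0xc6→b12/s0 VC-HIT; vc=[4,8,10]
#13 0xa9→b10/s0 VC-HIT; vc=[4,8,12]
#14 0xc4→b12/s0 VC-HIT; vc=[4,8,10]

SEQ = [MISS, MISS, VC-HIT, L1-HIT, MISS, L1-HIT, L1-HIT, VC-HIT, VC-HIT, MISS, VC-HIT, VC-HIT, VC-HIT, VC-HIT, VC-HIT]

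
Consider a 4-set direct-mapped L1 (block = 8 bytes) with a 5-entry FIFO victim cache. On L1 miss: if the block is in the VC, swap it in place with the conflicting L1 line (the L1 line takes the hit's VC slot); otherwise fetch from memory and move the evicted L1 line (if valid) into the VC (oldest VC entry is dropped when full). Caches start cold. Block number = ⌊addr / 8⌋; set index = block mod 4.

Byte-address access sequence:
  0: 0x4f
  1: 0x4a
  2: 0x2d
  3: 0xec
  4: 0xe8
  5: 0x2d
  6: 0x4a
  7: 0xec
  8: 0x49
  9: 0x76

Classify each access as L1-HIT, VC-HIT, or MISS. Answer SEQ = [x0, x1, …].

SEQ = [MISS, L1-HIT, MISS, MISS, L1-HIT, VC-HIT, VC-HIT, VC-HIT, VC-HIT, MISS]

0: 0x4f (blk 9, set 1) → MISS  vc=[]
1: 0x4a (blk 9, set 1) → L1-HIT  vc=[]
2: 0x2d (blk 5, set 1) → MISS  vc=[9]
3: 0xec (blk 29, set 1) → MISS  vc=[9, 5]
4: 0xe8 (blk 29, set 1) → L1-HIT  vc=[9, 5]
5: 0x2d (blk 5, set 1) → VC-HIT  vc=[9, 29]
6: 0x4a (blk 9, set 1) → VC-HIT  vc=[5, 29]
7: 0xec (blk 29, set 1) → VC-HIT  vc=[5, 9]
8: 0x49 (blk 9, set 1) → VC-HIT  vc=[5, 29]
9: 0x76 (blk 14, set 2) → MISS  vc=[5, 29]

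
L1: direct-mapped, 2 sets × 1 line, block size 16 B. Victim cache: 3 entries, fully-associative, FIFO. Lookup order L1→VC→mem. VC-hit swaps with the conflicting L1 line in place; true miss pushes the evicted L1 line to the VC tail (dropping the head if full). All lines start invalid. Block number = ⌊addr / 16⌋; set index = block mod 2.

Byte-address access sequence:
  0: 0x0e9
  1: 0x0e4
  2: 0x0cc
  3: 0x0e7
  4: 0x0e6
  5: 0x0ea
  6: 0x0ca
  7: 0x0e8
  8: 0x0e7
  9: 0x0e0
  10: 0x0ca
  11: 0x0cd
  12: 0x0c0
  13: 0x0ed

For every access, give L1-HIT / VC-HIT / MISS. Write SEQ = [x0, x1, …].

#0 0xe9→b14/s0 MISS; vc=[]
#1 0xe4→b14/s0 L1-HIT; vc=[]
#2 0xcc→b12/s0 MISS; vc=[14]
#3 0xe7→b14/s0 VC-HIT; vc=[12]
#4 0xe6→b14/s0 L1-HIT; vc=[12]
#5 0xea→b14/s0 L1-HIT; vc=[12]
#6 0xca→b12/s0 VC-HIT; vc=[14]
#7 0xe8→b14/s0 VC-HIT; vc=[12]
#8 0xe7→b14/s0 L1-HIT; vc=[12]
#9 0xe0→b14/s0 L1-HIT; vc=[12]
#10 0xca→b12/s0 VC-HIT; vc=[14]
#11 0xcd→b12/s0 L1-HIT; vc=[14]
#12 0xc0→b12/s0 L1-HIT; vc=[14]
#13 0xed→b14/s0 VC-HIT; vc=[12]

SEQ = [MISS, L1-HIT, MISS, VC-HIT, L1-HIT, L1-HIT, VC-HIT, VC-HIT, L1-HIT, L1-HIT, VC-HIT, L1-HIT, L1-HIT, VC-HIT]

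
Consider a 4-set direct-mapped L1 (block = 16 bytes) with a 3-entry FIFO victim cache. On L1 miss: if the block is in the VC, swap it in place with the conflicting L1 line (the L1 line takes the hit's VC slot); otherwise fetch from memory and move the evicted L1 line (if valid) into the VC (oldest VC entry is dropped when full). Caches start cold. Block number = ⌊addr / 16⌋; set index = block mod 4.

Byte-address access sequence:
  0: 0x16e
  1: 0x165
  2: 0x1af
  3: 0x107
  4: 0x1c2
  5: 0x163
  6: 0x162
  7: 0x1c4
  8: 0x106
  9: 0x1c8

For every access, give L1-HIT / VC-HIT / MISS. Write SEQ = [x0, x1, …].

SEQ = [MISS, L1-HIT, MISS, MISS, MISS, VC-HIT, L1-HIT, L1-HIT, VC-HIT, VC-HIT]

  [0] addr=0x16e blk=22 s=2: MISS | VC []
  [1] addr=0x165 blk=22 s=2: L1-HIT | VC []
  [2] addr=0x1af blk=26 s=2: MISS | VC [22]
  [3] addr=0x107 blk=16 s=0: MISS | VC [22]
  [4] addr=0x1c2 blk=28 s=0: MISS | VC [22, 16]
  [5] addr=0x163 blk=22 s=2: VC-HIT | VC [26, 16]
  [6] addr=0x162 blk=22 s=2: L1-HIT | VC [26, 16]
  [7] addr=0x1c4 blk=28 s=0: L1-HIT | VC [26, 16]
  [8] addr=0x106 blk=16 s=0: VC-HIT | VC [26, 28]
  [9] addr=0x1c8 blk=28 s=0: VC-HIT | VC [26, 16]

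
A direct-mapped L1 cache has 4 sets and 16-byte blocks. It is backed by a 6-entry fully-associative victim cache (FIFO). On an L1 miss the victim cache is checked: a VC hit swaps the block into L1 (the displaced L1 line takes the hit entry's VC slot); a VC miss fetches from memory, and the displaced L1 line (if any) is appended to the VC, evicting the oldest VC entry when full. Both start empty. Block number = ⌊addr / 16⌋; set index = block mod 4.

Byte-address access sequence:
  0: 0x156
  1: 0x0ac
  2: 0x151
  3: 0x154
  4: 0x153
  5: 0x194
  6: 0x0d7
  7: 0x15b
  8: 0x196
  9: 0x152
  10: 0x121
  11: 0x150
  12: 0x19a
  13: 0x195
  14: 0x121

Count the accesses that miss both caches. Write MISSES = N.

MISSES = 5

0: 0x156 (blk 21, set 1) → MISS  vc=[]
1: 0xac (blk 10, set 2) → MISS  vc=[]
2: 0x151 (blk 21, set 1) → L1-HIT  vc=[]
3: 0x154 (blk 21, set 1) → L1-HIT  vc=[]
4: 0x153 (blk 21, set 1) → L1-HIT  vc=[]
5: 0x194 (blk 25, set 1) → MISS  vc=[21]
6: 0xd7 (blk 13, set 1) → MISS  vc=[21, 25]
7: 0x15b (blk 21, set 1) → VC-HIT  vc=[13, 25]
8: 0x196 (blk 25, set 1) → VC-HIT  vc=[13, 21]
9: 0x152 (blk 21, set 1) → VC-HIT  vc=[13, 25]
10: 0x121 (blk 18, set 2) → MISS  vc=[13, 25, 10]
11: 0x150 (blk 21, set 1) → L1-HIT  vc=[13, 25, 10]
12: 0x19a (blk 25, set 1) → VC-HIT  vc=[13, 21, 10]
13: 0x195 (blk 25, set 1) → L1-HIT  vc=[13, 21, 10]
14: 0x121 (blk 18, set 2) → L1-HIT  vc=[13, 21, 10]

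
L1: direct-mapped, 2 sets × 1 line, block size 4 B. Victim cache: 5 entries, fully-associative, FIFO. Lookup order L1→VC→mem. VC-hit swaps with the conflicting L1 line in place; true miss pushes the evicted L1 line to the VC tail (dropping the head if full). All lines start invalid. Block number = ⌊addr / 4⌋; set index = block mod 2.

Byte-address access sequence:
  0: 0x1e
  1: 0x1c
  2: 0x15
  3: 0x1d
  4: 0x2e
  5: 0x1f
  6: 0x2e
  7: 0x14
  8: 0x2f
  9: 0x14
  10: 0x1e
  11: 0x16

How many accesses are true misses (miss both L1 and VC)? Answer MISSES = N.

0: 0x1e (blk 7, set 1) → MISS  vc=[]
1: 0x1c (blk 7, set 1) → L1-HIT  vc=[]
2: 0x15 (blk 5, set 1) → MISS  vc=[7]
3: 0x1d (blk 7, set 1) → VC-HIT  vc=[5]
4: 0x2e (blk 11, set 1) → MISS  vc=[5, 7]
5: 0x1f (blk 7, set 1) → VC-HIT  vc=[5, 11]
6: 0x2e (blk 11, set 1) → VC-HIT  vc=[5, 7]
7: 0x14 (blk 5, set 1) → VC-HIT  vc=[11, 7]
8: 0x2f (blk 11, set 1) → VC-HIT  vc=[5, 7]
9: 0x14 (blk 5, set 1) → VC-HIT  vc=[11, 7]
10: 0x1e (blk 7, set 1) → VC-HIT  vc=[11, 5]
11: 0x16 (blk 5, set 1) → VC-HIT  vc=[11, 7]

MISSES = 3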